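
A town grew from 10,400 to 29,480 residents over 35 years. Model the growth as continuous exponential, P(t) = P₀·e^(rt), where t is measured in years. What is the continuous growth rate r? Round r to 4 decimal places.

r ≈ 0.0298 per year

29480 = 10400 · e^(r·35)
e^(35r) = 29480/10400 = 2.83462
r = ln(2.83462) / 35 = 1.04191 / 35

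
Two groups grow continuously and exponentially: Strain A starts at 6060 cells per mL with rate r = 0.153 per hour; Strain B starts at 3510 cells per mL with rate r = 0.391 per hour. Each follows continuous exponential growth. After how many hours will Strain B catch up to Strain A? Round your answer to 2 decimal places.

6060·e^(0.153t) = 3510·e^(0.391t)
6060/3510 = e^((0.391 − 0.153)t) → ln(1.7265) = 0.238·t
t = 0.54609 / 0.238

t ≈ 2.29 hours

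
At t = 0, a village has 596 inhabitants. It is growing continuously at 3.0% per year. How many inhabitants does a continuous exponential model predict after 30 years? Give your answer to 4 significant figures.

≈ 1,466 inhabitants

P(30) = 596 · e^(0.03·30) = 596 · e^(0.9)
= 596 · 2.4596 ≈ 1465.92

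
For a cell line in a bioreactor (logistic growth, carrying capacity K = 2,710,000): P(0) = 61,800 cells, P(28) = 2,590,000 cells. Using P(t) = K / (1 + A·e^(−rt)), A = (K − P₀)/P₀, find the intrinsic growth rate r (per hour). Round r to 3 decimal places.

A = (2710000 − 61800)/61800 = 42.85113
2590000 = 2710000/(1 + 42.85113·e^(−r·28)) → e^(−28r) = (1.04633 − 1)/42.85113 = 0.001081
r = −ln(0.001081)/28 = 6.82965/28

r ≈ 0.244 per hour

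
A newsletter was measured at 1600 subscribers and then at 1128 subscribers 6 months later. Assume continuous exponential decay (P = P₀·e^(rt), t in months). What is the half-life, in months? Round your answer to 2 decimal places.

r = ln(1128/1600) / 6 = ln(0.705) / 6 ≈ -0.05826 per month
half-life = ln 2 / |r| = 0.69315 / 0.05826

half-life ≈ 11.90 months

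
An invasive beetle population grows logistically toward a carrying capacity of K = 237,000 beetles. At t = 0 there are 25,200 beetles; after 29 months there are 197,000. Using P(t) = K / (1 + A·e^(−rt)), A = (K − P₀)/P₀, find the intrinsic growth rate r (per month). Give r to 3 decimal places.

A = (237000 − 25200)/25200 = 8.40476
197000 = 237000/(1 + 8.40476·e^(−r·29)) → e^(−29r) = (1.20305 − 1)/8.40476 = 0.024158
r = −ln(0.024158)/29 = 3.72312/29

r ≈ 0.128 per month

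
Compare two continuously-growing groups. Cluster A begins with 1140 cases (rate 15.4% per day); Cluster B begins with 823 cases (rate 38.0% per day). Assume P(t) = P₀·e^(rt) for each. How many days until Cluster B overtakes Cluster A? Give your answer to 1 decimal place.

t ≈ 1.4 days

1140·e^(0.154t) = 823·e^(0.38t)
1140/823 = e^((0.38 − 0.154)t) → ln(1.38518) = 0.226·t
t = 0.32583 / 0.226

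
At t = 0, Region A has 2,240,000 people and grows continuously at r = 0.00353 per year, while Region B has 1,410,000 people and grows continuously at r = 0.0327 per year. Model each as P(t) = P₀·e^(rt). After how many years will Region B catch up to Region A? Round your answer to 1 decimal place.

2240000·e^(0.00353t) = 1410000·e^(0.0327t)
2240000/1410000 = e^((0.0327 − 0.00353)t) → ln(1.58865) = 0.02917·t
t = 0.46289 / 0.02917

t ≈ 15.9 years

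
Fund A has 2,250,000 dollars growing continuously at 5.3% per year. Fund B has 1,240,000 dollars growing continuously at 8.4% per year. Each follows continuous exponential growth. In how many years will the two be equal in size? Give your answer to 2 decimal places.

t ≈ 19.22 years

2250000·e^(0.053t) = 1240000·e^(0.084t)
2250000/1240000 = e^((0.084 − 0.053)t) → ln(1.81452) = 0.031·t
t = 0.59582 / 0.031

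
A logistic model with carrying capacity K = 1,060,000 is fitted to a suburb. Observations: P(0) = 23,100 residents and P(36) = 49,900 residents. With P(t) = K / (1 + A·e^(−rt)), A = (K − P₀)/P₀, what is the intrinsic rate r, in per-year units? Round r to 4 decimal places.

A = (1060000 − 23100)/23100 = 44.88745
49900 = 1060000/(1 + 44.88745·e^(−r·36)) → e^(−36r) = (21.24248 − 1)/44.88745 = 0.450961
r = −ln(0.450961)/36 = 0.79637/36

r ≈ 0.0221 per year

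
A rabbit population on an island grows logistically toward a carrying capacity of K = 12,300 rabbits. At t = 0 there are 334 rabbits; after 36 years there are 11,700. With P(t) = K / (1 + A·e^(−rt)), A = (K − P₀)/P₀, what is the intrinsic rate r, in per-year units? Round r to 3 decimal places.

A = (12300 − 334)/334 = 35.82635
11700 = 12300/(1 + 35.82635·e^(−r·36)) → e^(−36r) = (1.05128 − 1)/35.82635 = 0.001431
r = −ln(0.001431)/36 = 6.5491/36

r ≈ 0.182 per year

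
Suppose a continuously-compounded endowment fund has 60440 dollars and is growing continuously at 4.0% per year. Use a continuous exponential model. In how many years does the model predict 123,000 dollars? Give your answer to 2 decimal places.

t ≈ 17.76 years

123000 = 60440 · e^(0.04·t)
t = ln(123000/60440) / 0.04 = ln(2.03508) / 0.04 = 0.71053 / 0.04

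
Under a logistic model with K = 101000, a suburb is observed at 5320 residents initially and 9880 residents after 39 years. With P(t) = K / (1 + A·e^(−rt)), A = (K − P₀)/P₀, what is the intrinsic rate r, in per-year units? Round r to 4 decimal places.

r ≈ 0.0171 per year

A = (101000 − 5320)/5320 = 17.98496
9880 = 101000/(1 + 17.98496·e^(−r·39)) → e^(−39r) = (10.22267 − 1)/17.98496 = 0.512799
r = −ln(0.512799)/39 = 0.66787/39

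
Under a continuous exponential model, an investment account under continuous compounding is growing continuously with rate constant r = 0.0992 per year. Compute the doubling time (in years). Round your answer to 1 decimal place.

doubling time ≈ 7.0 years

doubling time = ln(2) / |r| = 0.69315 / 0.0992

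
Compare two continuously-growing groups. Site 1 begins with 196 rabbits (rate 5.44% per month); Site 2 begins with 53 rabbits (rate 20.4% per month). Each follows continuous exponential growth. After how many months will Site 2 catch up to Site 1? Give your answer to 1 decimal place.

t ≈ 8.7 months

196·e^(0.0544t) = 53·e^(0.204t)
196/53 = e^((0.204 − 0.0544)t) → ln(3.69811) = 0.1496·t
t = 1.30782 / 0.1496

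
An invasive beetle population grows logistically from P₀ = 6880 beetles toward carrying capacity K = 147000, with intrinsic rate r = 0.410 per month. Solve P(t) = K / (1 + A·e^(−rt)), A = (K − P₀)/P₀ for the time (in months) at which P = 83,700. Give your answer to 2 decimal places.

A = (147000 − 6880)/6880 = 20.36628
83700 = 147000/(1 + 20.36628·e^(−0.41t)) → 1 + 20.36628·e^(−0.41t) = 1.75627
e^(−0.41t) = 0.037134 → t = ln(26.92982)/0.41 = 3.29323/0.41

t ≈ 8.03 months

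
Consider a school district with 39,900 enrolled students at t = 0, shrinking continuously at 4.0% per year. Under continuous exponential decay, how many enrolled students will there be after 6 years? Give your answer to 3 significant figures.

≈ 31,400 enrolled students

P(6) = 39900 · e^(-0.04·6) = 39900 · e^(-0.24)
= 39900 · 0.78663 ≈ 31386.45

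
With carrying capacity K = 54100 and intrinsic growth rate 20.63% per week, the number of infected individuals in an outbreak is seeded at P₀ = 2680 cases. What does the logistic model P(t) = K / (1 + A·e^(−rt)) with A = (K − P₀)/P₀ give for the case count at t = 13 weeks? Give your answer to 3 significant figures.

A = (54100 − 2680)/2680 = 19.18657
P(13) = 54100 / (1 + 19.18657·e^(−0.2063·13)) = 54100 / (1 + 19.18657·0.068433)
= 54100 / 2.31299 ≈ 23389.59

≈ 23,400 cases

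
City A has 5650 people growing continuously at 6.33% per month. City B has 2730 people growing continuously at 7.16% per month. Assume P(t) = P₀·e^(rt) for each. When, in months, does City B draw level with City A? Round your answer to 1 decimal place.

t ≈ 87.6 months

5650·e^(0.0633t) = 2730·e^(0.0716t)
5650/2730 = e^((0.0716 − 0.0633)t) → ln(2.0696) = 0.0083·t
t = 0.72735 / 0.0083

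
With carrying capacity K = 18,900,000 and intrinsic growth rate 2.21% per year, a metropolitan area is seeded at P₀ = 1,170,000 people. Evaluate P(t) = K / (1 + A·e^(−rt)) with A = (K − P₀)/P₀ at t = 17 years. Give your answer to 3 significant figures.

≈ 1,660,000 people

A = (18900000 − 1170000)/1170000 = 15.15385
P(17) = 18900000 / (1 + 15.15385·e^(−0.0221·17)) = 18900000 / (1 + 15.15385·0.686808)
= 18900000 / 11.40779 ≈ 1656762.91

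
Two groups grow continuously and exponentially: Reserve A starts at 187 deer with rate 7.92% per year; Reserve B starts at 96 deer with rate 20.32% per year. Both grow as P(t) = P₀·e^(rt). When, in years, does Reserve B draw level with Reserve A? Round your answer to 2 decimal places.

t ≈ 5.38 years

187·e^(0.0792t) = 96·e^(0.2032t)
187/96 = e^((0.2032 − 0.0792)t) → ln(1.94792) = 0.124·t
t = 0.66676 / 0.124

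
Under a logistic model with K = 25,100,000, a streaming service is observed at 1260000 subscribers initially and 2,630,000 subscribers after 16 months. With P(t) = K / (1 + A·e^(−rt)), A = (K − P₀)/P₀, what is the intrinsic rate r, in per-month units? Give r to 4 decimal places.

A = (25100000 − 1260000)/1260000 = 18.92063
2630000 = 25100000/(1 + 18.92063·e^(−r·16)) → e^(−16r) = (9.54373 − 1)/18.92063 = 0.451556
r = −ln(0.451556)/16 = 0.79506/16

r ≈ 0.0497 per month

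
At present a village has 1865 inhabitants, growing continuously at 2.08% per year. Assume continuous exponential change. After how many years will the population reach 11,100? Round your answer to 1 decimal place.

11100 = 1865 · e^(0.0208·t)
t = ln(11100/1865) / 0.0208 = ln(5.95174) / 0.0208 = 1.78368 / 0.0208

t ≈ 85.8 years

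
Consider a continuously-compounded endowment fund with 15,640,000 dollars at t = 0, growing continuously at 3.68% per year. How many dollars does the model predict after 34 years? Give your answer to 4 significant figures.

P(34) = 15640000 · e^(0.0368·34) = 15640000 · e^(1.2512)
= 15640000 · 3.49453 ≈ 54654509.93

≈ 54,650,000 dollars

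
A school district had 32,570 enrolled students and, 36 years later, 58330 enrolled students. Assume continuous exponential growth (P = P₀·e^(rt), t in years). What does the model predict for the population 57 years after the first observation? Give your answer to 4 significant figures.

r = ln(58330/32570) / 36 ≈ 0.016187 per year
P(57) = 32570 · e^(0.016187·57) = 32570 · 2.51594 ≈ 81944.27

≈ 81,940 enrolled students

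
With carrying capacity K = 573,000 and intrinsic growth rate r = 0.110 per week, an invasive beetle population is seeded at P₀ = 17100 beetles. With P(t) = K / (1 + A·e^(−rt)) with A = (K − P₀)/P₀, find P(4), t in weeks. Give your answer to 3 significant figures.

A = (573000 − 17100)/17100 = 32.50877
P(4) = 573000 / (1 + 32.50877·e^(−0.11·4)) = 573000 / (1 + 32.50877·0.644036)
= 573000 / 21.93683 ≈ 26120.45

≈ 26,100 beetles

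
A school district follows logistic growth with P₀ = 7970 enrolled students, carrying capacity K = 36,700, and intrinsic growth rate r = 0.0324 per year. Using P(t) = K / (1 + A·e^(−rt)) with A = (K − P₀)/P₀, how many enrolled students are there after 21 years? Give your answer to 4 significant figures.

A = (36700 − 7970)/7970 = 3.60477
P(21) = 36700 / (1 + 3.60477·e^(−0.0324·21)) = 36700 / (1 + 3.60477·0.506414)
= 36700 / 2.82551 ≈ 12988.82

≈ 12,990 enrolled students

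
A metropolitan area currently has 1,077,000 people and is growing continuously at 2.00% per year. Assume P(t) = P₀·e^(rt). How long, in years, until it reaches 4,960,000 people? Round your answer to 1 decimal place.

t ≈ 76.4 years

4960000 = 1077000 · e^(0.02·t)
t = ln(4960000/1077000) / 0.02 = ln(4.60539) / 0.02 = 1.52723 / 0.02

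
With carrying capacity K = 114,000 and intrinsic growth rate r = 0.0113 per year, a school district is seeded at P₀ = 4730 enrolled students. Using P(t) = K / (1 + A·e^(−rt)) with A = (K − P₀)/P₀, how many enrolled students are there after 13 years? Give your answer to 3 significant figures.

≈ 5,440 enrolled students

A = (114000 − 4730)/4730 = 23.10148
P(13) = 114000 / (1 + 23.10148·e^(−0.0113·13)) = 114000 / (1 + 23.10148·0.86338)
= 114000 / 20.94536 ≈ 5442.73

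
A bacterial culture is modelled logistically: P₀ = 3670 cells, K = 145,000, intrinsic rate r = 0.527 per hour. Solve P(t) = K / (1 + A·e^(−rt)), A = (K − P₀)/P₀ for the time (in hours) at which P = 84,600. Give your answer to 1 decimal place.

A = (145000 − 3670)/3670 = 38.50954
84600 = 145000/(1 + 38.50954·e^(−0.527t)) → 1 + 38.50954·e^(−0.527t) = 1.71395
e^(−0.527t) = 0.01854 → t = ln(53.93885)/0.527 = 3.98785/0.527

t ≈ 7.6 hours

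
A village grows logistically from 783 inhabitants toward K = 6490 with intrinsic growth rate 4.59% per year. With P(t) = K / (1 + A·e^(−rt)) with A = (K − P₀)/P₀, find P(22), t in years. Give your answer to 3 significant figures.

A = (6490 − 783)/783 = 7.28863
P(22) = 6490 / (1 + 7.28863·e^(−0.0459·22)) = 6490 / (1 + 7.28863·0.364292)
= 6490 / 3.65519 ≈ 1775.56

≈ 1,780 inhabitants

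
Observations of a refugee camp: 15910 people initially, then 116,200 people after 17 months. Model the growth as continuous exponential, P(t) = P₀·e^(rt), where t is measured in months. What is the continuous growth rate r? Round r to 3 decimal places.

116200 = 15910 · e^(r·17)
e^(17r) = 116200/15910 = 7.30358
r = ln(7.30358) / 17 = 1.98837 / 17

r ≈ 0.117 per month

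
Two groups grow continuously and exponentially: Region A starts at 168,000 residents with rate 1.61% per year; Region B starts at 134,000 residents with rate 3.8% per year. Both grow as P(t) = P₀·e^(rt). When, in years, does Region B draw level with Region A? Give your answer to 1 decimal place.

168000·e^(0.0161t) = 134000·e^(0.038t)
168000/134000 = e^((0.038 − 0.0161)t) → ln(1.25373) = 0.0219·t
t = 0.22612 / 0.0219

t ≈ 10.3 years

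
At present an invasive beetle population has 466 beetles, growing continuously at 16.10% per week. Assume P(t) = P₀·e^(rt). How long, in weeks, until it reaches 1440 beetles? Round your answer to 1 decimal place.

1440 = 466 · e^(0.161·t)
t = ln(1440/466) / 0.161 = ln(3.09013) / 0.161 = 1.12821 / 0.161

t ≈ 7.0 weeks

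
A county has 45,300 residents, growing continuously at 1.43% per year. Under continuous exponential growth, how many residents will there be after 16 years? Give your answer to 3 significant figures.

≈ 56,900 residents

P(16) = 45300 · e^(0.0143·16) = 45300 · e^(0.2288)
= 45300 · 1.25709 ≈ 56946.2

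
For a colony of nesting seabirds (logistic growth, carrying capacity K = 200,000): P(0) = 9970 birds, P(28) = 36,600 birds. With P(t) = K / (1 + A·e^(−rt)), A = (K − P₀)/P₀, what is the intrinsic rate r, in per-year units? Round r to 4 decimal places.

r ≈ 0.0518 per year

A = (200000 − 9970)/9970 = 19.06018
36600 = 200000/(1 + 19.06018·e^(−r·28)) → e^(−28r) = (5.46448 − 1)/19.06018 = 0.234231
r = −ln(0.234231)/28 = 1.45145/28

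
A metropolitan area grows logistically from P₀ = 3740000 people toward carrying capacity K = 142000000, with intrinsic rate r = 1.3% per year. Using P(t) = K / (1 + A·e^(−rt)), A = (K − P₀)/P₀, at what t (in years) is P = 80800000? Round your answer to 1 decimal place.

A = (142000000 − 3740000)/3740000 = 36.96791
80800000 = 142000000/(1 + 36.96791·e^(−0.013t)) → 1 + 36.96791·e^(−0.013t) = 1.75743
e^(−0.013t) = 0.020489 → t = ln(48.80731)/0.013 = 3.88788/0.013

t ≈ 299.1 years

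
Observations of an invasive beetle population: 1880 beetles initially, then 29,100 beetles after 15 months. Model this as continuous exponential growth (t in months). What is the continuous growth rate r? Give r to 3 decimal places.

29100 = 1880 · e^(r·15)
e^(15r) = 29100/1880 = 15.47872
r = ln(15.47872) / 15 = 2.73947 / 15

r ≈ 0.183 per month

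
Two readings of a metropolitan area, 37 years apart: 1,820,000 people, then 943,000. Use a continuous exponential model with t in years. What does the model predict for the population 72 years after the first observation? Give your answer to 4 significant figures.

≈ 506,300 people

r = ln(943000/1820000) / 37 ≈ -0.017771 per year
P(72) = 1820000 · e^(-0.017771·72) = 1820000 · 0.27817 ≈ 506276.37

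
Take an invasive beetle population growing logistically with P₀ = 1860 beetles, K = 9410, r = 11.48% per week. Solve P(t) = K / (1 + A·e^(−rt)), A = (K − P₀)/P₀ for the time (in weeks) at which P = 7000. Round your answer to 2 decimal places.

t ≈ 21.49 weeks

A = (9410 − 1860)/1860 = 4.05914
7000 = 9410/(1 + 4.05914·e^(−0.1148t)) → 1 + 4.05914·e^(−0.1148t) = 1.34429
e^(−0.1148t) = 0.084817 → t = ln(11.79003)/0.1148 = 2.46725/0.1148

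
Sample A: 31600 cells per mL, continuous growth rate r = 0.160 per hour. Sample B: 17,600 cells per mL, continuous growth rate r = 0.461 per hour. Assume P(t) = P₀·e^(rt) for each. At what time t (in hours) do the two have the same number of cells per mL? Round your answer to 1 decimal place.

31600·e^(0.16t) = 17600·e^(0.461t)
31600/17600 = e^((0.461 − 0.16)t) → ln(1.79545) = 0.301·t
t = 0.58526 / 0.301

t ≈ 1.9 hours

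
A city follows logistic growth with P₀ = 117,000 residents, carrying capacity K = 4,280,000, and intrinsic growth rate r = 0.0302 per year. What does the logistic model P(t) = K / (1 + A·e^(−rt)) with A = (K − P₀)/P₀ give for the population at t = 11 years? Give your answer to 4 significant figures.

≈ 161,400 residents

A = (4280000 − 117000)/117000 = 35.5812
P(11) = 4280000 / (1 + 35.5812·e^(−0.0302·11)) = 4280000 / (1 + 35.5812·0.717344)
= 4280000 / 26.52395 ≈ 161363.58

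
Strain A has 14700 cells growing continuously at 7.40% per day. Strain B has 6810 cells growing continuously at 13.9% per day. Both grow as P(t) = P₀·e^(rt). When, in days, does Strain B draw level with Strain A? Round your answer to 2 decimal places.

t ≈ 11.84 days

14700·e^(0.074t) = 6810·e^(0.139t)
14700/6810 = e^((0.139 − 0.074)t) → ln(2.15859) = 0.065·t
t = 0.76946 / 0.065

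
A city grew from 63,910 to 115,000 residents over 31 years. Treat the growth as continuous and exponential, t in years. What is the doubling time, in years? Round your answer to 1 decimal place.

doubling time ≈ 36.6 years

r = ln(115000/63910) / 31 = ln(1.79941) / 31 ≈ 0.01895 per year
doubling time = ln 2 / |r| = 0.69315 / 0.01895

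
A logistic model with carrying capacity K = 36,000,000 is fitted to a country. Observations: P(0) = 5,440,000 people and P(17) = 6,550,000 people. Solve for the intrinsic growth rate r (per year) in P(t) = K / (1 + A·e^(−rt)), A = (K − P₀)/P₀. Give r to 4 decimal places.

A = (36000000 − 5440000)/5440000 = 5.61765
6550000 = 36000000/(1 + 5.61765·e^(−r·17)) → e^(−17r) = (5.49618 − 1)/5.61765 = 0.800368
r = −ln(0.800368)/17 = 0.22268/17

r ≈ 0.0131 per year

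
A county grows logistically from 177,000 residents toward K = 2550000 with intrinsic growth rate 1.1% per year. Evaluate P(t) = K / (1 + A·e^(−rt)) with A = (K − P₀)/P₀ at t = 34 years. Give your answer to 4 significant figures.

A = (2550000 − 177000)/177000 = 13.40678
P(34) = 2550000 / (1 + 13.40678·e^(−0.011·34)) = 2550000 / (1 + 13.40678·0.687977)
= 2550000 / 10.22355 ≈ 249424

≈ 249,400 residents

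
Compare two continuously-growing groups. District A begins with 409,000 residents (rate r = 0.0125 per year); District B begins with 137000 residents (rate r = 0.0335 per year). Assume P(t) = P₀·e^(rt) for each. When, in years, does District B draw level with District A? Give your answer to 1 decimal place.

409000·e^(0.0125t) = 137000·e^(0.0335t)
409000/137000 = e^((0.0335 − 0.0125)t) → ln(2.9854) = 0.021·t
t = 1.09373 / 0.021

t ≈ 52.1 years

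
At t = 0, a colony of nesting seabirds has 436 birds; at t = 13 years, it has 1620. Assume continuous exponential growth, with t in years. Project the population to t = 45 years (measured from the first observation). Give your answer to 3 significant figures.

≈ 41,000 birds

r = ln(1620/436) / 13 ≈ 0.100965 per year
P(45) = 436 · e^(0.100965·45) = 436 · 94.01035 ≈ 40988.51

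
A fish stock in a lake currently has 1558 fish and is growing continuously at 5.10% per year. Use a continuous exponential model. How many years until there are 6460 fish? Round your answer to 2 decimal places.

6460 = 1558 · e^(0.051·t)
t = ln(6460/1558) / 0.051 = ln(4.14634) / 0.051 = 1.42223 / 0.051

t ≈ 27.89 years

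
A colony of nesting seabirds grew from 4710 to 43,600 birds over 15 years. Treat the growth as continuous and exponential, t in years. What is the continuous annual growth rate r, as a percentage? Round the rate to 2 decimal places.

r ≈ 14.84% per year

43600 = 4710 · e^(r·15)
e^(15r) = 43600/4710 = 9.2569
r = ln(9.2569) / 15 = 2.22537 / 15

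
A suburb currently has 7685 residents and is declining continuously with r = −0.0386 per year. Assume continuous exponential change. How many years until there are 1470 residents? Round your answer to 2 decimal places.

t ≈ 42.85 years

1470 = 7685 · e^(-0.0386·t)
t = ln(1470/7685) / -0.0386 = ln(0.19128) / -0.0386 = -1.65401 / -0.0386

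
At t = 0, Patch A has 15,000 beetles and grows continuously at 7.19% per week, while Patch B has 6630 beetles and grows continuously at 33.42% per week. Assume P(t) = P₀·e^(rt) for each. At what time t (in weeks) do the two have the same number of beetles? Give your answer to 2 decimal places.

t ≈ 3.11 weeks

15000·e^(0.0719t) = 6630·e^(0.3342t)
15000/6630 = e^((0.3342 − 0.0719)t) → ln(2.26244) = 0.2623·t
t = 0.81645 / 0.2623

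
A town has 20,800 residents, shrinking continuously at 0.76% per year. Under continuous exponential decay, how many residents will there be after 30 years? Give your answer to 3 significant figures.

P(30) = 20800 · e^(-0.0076·30) = 20800 · e^(-0.228)
= 20800 · 0.79612 ≈ 16559.38

≈ 16,600 residents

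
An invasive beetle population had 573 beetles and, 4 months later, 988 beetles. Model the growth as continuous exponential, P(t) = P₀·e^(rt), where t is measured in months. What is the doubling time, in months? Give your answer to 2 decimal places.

r = ln(988/573) / 4 = ln(1.72426) / 4 ≈ 0.136199 per month
doubling time = ln 2 / |r| = 0.69315 / 0.136199

doubling time ≈ 5.09 months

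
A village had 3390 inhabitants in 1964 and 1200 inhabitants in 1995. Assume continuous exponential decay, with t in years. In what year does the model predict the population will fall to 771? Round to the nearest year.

year 2008

r = ln(1200/3390) / 31 = -1.03851/31 ≈ -0.0335 per year
t = ln(771/3390) / r = -1.4809/-0.0335 ≈ 44.21 years after 1964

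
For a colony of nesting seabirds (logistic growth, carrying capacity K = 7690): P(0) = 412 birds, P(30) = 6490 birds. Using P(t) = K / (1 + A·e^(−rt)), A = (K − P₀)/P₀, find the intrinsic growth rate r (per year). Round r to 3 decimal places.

r ≈ 0.152 per year

A = (7690 − 412)/412 = 17.66505
6490 = 7690/(1 + 17.66505·e^(−r·30)) → e^(−30r) = (1.1849 − 1)/17.66505 = 0.010467
r = −ln(0.010467)/30 = 4.55953/30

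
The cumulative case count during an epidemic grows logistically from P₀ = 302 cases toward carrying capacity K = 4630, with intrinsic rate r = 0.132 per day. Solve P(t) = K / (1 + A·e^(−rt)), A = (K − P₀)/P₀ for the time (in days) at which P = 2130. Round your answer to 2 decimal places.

t ≈ 18.96 days

A = (4630 − 302)/302 = 14.33113
2130 = 4630/(1 + 14.33113·e^(−0.132t)) → 1 + 14.33113·e^(−0.132t) = 2.17371
e^(−0.132t) = 0.081899 → t = ln(12.21012)/0.132 = 2.50227/0.132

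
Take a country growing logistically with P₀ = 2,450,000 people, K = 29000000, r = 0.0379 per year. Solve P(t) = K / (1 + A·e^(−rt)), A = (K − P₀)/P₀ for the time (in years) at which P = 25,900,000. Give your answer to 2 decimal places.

A = (29000000 − 2450000)/2450000 = 10.83673
25900000 = 29000000/(1 + 10.83673·e^(−0.0379t)) → 1 + 10.83673·e^(−0.0379t) = 1.11969
e^(−0.0379t) = 0.011045 → t = ln(90.53917)/0.0379 = 4.50578/0.0379

t ≈ 118.89 years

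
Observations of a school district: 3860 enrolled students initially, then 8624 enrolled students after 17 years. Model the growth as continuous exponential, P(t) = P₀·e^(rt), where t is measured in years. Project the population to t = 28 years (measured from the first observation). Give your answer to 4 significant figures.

r = ln(8624/3860) / 17 ≈ 0.047287 per year
P(28) = 3860 · e^(0.047287·28) = 3860 · 3.75858 ≈ 14508.11

≈ 14,510 enrolled students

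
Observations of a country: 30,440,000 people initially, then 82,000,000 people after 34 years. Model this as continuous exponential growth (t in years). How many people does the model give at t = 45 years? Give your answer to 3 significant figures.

≈ 113,000,000 people

r = ln(82000000/30440000) / 34 ≈ 0.029146 per year
P(45) = 30440000 · e^(0.029146·45) = 30440000 · 3.71199 ≈ 112992846.09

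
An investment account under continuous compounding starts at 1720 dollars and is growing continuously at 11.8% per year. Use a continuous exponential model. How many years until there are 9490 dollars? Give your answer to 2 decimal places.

t ≈ 14.47 years

9490 = 1720 · e^(0.118·t)
t = ln(9490/1720) / 0.118 = ln(5.51744) / 0.118 = 1.70791 / 0.118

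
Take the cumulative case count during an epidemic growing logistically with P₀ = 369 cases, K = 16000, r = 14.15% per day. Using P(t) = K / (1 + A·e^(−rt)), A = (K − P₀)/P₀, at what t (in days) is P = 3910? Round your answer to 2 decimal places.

t ≈ 18.50 days

A = (16000 − 369)/369 = 42.36043
3910 = 16000/(1 + 42.36043·e^(−0.1415t)) → 1 + 42.36043·e^(−0.1415t) = 4.09207
e^(−0.1415t) = 0.072994 → t = ln(13.69969)/0.1415 = 2.61737/0.1415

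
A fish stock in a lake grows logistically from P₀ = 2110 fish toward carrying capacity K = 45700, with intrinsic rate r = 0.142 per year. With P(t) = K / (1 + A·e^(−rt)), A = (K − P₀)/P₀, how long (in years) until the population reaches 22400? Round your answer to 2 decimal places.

t ≈ 21.05 years

A = (45700 − 2110)/2110 = 20.65877
22400 = 45700/(1 + 20.65877·e^(−0.142t)) → 1 + 20.65877·e^(−0.142t) = 2.04018
e^(−0.142t) = 0.05035 → t = ln(19.86079)/0.142 = 2.98875/0.142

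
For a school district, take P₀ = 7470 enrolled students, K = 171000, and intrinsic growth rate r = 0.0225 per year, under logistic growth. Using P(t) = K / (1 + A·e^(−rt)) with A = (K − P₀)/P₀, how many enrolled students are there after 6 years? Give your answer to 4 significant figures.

A = (171000 − 7470)/7470 = 21.89157
P(6) = 171000 / (1 + 21.89157·e^(−0.0225·6)) = 171000 / (1 + 21.89157·0.873716)
= 171000 / 20.12701 ≈ 8496.05

≈ 8,496 enrolled students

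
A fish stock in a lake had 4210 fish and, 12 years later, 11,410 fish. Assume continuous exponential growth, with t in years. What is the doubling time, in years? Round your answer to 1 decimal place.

r = ln(11410/4210) / 12 = ln(2.71021) / 12 ≈ 0.083086 per year
doubling time = ln 2 / |r| = 0.69315 / 0.083086

doubling time ≈ 8.3 years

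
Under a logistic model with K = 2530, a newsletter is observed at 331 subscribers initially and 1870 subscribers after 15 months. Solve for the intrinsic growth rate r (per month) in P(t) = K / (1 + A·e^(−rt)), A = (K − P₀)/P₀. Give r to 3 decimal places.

A = (2530 − 331)/331 = 6.6435
1870 = 2530/(1 + 6.6435·e^(−r·15)) → e^(−15r) = (1.35294 − 1)/6.6435 = 0.053126
r = −ln(0.053126)/15 = 2.93509/15

r ≈ 0.196 per month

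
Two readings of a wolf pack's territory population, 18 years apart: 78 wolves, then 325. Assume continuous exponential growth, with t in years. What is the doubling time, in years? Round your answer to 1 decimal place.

doubling time ≈ 8.7 years

r = ln(325/78) / 18 = ln(4.16667) / 18 ≈ 0.079284 per year
doubling time = ln 2 / |r| = 0.69315 / 0.079284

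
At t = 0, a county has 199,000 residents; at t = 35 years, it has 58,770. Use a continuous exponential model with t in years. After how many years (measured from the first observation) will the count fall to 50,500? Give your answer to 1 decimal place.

t ≈ 39.4 years

r = ln(58770/199000) / 35 ≈ -0.034848 per year
t = ln(50500/199000) / r = -1.37133 / -0.034848 ≈ 39.352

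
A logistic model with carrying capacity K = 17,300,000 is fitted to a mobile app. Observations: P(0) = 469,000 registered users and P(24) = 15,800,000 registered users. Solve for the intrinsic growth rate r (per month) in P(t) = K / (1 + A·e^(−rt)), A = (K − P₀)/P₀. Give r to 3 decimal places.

r ≈ 0.247 per month

A = (17300000 − 469000)/469000 = 35.88699
15800000 = 17300000/(1 + 35.88699·e^(−r·24)) → e^(−24r) = (1.09494 − 1)/35.88699 = 0.002645
r = −ln(0.002645)/24 = 5.93492/24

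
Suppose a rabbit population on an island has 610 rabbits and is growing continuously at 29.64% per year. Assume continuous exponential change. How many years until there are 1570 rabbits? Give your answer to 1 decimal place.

1570 = 610 · e^(0.2964·t)
t = ln(1570/610) / 0.2964 = ln(2.57377) / 0.2964 = 0.94537 / 0.2964

t ≈ 3.2 years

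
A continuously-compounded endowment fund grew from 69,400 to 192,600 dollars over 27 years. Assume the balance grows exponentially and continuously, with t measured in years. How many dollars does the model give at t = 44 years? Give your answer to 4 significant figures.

r = ln(192600/69400) / 27 ≈ 0.037805 per year
P(44) = 69400 · e^(0.037805·44) = 69400 · 5.27727 ≈ 366242.8

≈ 366,200 dollars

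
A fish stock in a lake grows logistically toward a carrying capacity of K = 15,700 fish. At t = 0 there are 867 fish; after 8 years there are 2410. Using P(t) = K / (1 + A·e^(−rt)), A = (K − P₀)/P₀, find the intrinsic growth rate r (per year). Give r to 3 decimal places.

A = (15700 − 867)/867 = 17.10842
2410 = 15700/(1 + 17.10842·e^(−r·8)) → e^(−8r) = (6.51452 − 1)/17.10842 = 0.322328
r = −ln(0.322328)/8 = 1.13219/8

r ≈ 0.142 per year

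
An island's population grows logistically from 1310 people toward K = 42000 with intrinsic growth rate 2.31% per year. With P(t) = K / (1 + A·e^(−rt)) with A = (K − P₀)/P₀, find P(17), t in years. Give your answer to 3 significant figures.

≈ 1,910 people

A = (42000 − 1310)/1310 = 31.06107
P(17) = 42000 / (1 + 31.06107·e^(−0.0231·17)) = 42000 / (1 + 31.06107·0.675231)
= 42000 / 21.97341 ≈ 1911.4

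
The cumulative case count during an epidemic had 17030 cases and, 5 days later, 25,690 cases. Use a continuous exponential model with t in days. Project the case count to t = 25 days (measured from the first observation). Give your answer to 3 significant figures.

≈ 133,000 cases

r = ln(25690/17030) / 5 ≈ 0.082225 per day
P(25) = 17030 · e^(0.082225·25) = 17030 · 7.81173 ≈ 133033.78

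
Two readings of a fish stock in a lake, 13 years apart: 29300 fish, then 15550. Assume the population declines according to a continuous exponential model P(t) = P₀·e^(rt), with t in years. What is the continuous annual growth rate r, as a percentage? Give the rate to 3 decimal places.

15550 = 29300 · e^(r·13)
e^(13r) = 15550/29300 = 0.53072
r = ln(0.53072) / 13 = -0.63353 / 13

r ≈ -4.873% per year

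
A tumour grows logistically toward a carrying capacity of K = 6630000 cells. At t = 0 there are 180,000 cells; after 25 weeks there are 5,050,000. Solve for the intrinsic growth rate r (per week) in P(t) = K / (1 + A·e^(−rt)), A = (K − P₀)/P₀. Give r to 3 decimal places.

r ≈ 0.190 per week

A = (6630000 − 180000)/180000 = 35.83333
5050000 = 6630000/(1 + 35.83333·e^(−r·25)) → e^(−25r) = (1.31287 − 1)/35.83333 = 0.008731
r = −ln(0.008731)/25 = 4.74084/25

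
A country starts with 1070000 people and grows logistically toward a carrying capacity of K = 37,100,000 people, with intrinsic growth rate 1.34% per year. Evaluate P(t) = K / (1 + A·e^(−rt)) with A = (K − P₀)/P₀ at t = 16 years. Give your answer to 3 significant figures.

A = (37100000 − 1070000)/1070000 = 33.6729
P(16) = 37100000 / (1 + 33.6729·e^(−0.0134·16)) = 37100000 / (1 + 33.6729·0.807026)
= 37100000 / 28.17489 ≈ 1316775.47

≈ 1,320,000 people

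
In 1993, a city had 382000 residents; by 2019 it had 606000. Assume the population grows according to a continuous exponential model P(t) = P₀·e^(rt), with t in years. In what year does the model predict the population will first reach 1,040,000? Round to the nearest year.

year 2049

r = ln(606000/382000) / 26 = 0.46146/26 ≈ 0.017748 per year
t = ln(1040000/382000) / r = 1.00156/0.017748 ≈ 56.43 years after 1993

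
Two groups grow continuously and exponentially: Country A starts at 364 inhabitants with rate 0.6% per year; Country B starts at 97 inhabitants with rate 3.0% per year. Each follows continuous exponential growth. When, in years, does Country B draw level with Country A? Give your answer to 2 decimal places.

t ≈ 55.10 years

364·e^(0.006t) = 97·e^(0.03t)
364/97 = e^((0.03 − 0.006)t) → ln(3.75258) = 0.024·t
t = 1.32244 / 0.024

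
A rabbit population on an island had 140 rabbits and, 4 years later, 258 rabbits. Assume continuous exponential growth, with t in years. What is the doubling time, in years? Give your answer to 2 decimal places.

r = ln(258/140) / 4 = ln(1.84286) / 4 ≈ 0.152829 per year
doubling time = ln 2 / |r| = 0.69315 / 0.152829

doubling time ≈ 4.54 years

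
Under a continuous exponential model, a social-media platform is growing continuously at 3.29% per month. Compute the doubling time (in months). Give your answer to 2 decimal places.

doubling time ≈ 21.07 months

doubling time = ln(2) / |r| = 0.69315 / 0.0329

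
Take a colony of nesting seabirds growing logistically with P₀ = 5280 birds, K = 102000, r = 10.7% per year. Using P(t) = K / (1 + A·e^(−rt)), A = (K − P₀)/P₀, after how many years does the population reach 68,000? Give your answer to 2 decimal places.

A = (102000 − 5280)/5280 = 18.31818
68000 = 102000/(1 + 18.31818·e^(−0.107t)) → 1 + 18.31818·e^(−0.107t) = 1.5
e^(−0.107t) = 0.027295 → t = ln(36.63636)/0.107 = 3.60104/0.107

t ≈ 33.65 years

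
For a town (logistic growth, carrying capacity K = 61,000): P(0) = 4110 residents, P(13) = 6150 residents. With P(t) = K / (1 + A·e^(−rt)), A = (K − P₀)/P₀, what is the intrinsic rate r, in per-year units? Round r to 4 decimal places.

r ≈ 0.0338 per year

A = (61000 − 4110)/4110 = 13.84185
6150 = 61000/(1 + 13.84185·e^(−r·13)) → e^(−13r) = (9.9187 − 1)/13.84185 = 0.644329
r = −ln(0.644329)/13 = 0.43955/13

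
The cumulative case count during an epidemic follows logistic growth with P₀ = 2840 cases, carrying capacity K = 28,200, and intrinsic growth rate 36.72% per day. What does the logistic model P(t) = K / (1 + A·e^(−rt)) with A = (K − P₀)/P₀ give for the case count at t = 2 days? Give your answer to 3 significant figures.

A = (28200 − 2840)/2840 = 8.92958
P(2) = 28200 / (1 + 8.92958·e^(−0.3672·2)) = 28200 / (1 + 8.92958·0.479793)
= 28200 / 5.28435 ≈ 5336.51

≈ 5,340 cases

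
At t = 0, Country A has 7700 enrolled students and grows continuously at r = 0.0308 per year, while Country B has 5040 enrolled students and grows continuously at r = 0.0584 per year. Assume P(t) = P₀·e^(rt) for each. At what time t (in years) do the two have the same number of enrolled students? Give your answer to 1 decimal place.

t ≈ 15.4 years

7700·e^(0.0308t) = 5040·e^(0.0584t)
7700/5040 = e^((0.0584 − 0.0308)t) → ln(1.52778) = 0.0276·t
t = 0.42381 / 0.0276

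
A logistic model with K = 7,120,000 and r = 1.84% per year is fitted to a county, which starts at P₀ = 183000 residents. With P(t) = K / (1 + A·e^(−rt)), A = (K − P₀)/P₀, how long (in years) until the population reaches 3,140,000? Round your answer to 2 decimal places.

A = (7120000 − 183000)/183000 = 37.9071
3140000 = 7120000/(1 + 37.9071·e^(−0.0184t)) → 1 + 37.9071·e^(−0.0184t) = 2.26752
e^(−0.0184t) = 0.033437 → t = ln(29.90661)/0.0184 = 3.39808/0.0184

t ≈ 184.68 years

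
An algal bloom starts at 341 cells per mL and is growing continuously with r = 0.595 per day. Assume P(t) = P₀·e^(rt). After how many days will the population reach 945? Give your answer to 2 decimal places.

945 = 341 · e^(0.595·t)
t = ln(945/341) / 0.595 = ln(2.77126) / 0.595 = 1.0193 / 0.595

t ≈ 1.71 days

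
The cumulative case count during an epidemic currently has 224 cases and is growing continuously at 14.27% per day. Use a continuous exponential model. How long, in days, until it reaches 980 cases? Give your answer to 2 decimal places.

t ≈ 10.34 days

980 = 224 · e^(0.1427·t)
t = ln(980/224) / 0.1427 = ln(4.375) / 0.1427 = 1.47591 / 0.1427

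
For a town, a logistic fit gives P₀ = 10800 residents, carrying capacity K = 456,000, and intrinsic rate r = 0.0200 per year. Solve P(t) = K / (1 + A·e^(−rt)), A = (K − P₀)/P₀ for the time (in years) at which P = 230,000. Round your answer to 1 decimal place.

t ≈ 186.8 years

A = (456000 − 10800)/10800 = 41.22222
230000 = 456000/(1 + 41.22222·e^(−0.02t)) → 1 + 41.22222·e^(−0.02t) = 1.98261
e^(−0.02t) = 0.023837 → t = ln(41.95182)/0.02 = 3.73652/0.02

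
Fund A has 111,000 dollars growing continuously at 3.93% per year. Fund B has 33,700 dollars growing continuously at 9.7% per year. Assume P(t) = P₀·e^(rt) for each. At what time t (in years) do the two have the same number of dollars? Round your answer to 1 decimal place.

t ≈ 20.7 years

111000·e^(0.0393t) = 33700·e^(0.097t)
111000/33700 = e^((0.097 − 0.0393)t) → ln(3.29377) = 0.0577·t
t = 1.19203 / 0.0577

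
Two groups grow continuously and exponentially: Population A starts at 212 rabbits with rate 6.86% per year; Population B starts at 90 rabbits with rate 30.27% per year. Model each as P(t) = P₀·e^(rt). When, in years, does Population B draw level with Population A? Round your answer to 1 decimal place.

t ≈ 3.7 years

212·e^(0.0686t) = 90·e^(0.3027t)
212/90 = e^((0.3027 − 0.0686)t) → ln(2.35556) = 0.2341·t
t = 0.85678 / 0.2341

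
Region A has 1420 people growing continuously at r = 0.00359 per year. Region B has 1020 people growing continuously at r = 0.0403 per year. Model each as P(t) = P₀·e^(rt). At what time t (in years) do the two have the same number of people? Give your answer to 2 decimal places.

t ≈ 9.01 years

1420·e^(0.00359t) = 1020·e^(0.0403t)
1420/1020 = e^((0.0403 − 0.00359)t) → ln(1.39216) = 0.03671·t
t = 0.33085 / 0.03671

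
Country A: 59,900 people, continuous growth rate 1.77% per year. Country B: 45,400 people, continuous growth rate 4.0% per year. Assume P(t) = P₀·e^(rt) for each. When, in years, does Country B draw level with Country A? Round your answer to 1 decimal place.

t ≈ 12.4 years

59900·e^(0.0177t) = 45400·e^(0.04t)
59900/45400 = e^((0.04 − 0.0177)t) → ln(1.31938) = 0.0223·t
t = 0.27716 / 0.0223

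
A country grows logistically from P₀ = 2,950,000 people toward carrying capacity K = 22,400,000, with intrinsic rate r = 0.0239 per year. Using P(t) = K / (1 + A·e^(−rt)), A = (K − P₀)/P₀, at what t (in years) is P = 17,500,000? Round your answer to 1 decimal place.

t ≈ 132.2 years

A = (22400000 − 2950000)/2950000 = 6.59322
17500000 = 22400000/(1 + 6.59322·e^(−0.0239t)) → 1 + 6.59322·e^(−0.0239t) = 1.28
e^(−0.0239t) = 0.042468 → t = ln(23.54722)/0.0239 = 3.15901/0.0239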